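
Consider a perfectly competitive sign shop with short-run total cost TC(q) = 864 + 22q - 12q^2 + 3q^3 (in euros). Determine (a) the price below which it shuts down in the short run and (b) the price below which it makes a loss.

AVC = 22 - 12q + 3q^2; minimized at q = 2, giving min AVC = €10. That is the shutdown price.
ATC = 864/q + 22 - 12q + 3q^2. Setting dATC/dq = −864/q^2 − 12 + 6q = 0 gives q = 6 (since 6·6^3 − 12·6^2 = 864).
min ATC = 864/6 + 22 − 12·6 + 3·6^2 = €202. That is the break-even price.
Between these two prices the firm operates at a loss; above €202 it earns a profit.

Shutdown price = €10; break-even price = €202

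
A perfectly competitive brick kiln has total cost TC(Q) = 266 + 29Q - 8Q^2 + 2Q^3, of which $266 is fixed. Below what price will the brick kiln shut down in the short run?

The firm shuts down when price falls below the minimum of average variable cost. AVC = VC/Q = 29 - 8Q + 2Q^2.
dAVC/dQ = -8 + 4Q = 0 gives Q = 2. min AVC = 29 - 8·2 + 2·2^2 = 21.
The firm shuts down for any P below $21.

$21 per unit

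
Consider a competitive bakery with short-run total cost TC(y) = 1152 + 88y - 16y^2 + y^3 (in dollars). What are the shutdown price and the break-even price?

Shutdown price = $24; break-even price = $136

AVC = 88 - 16y + y^2; minimized at y = 8, giving min AVC = $24. That is the shutdown price.
ATC = 1152/y + 88 - 16y + y^2. Setting dATC/dy = −1152/y^2 − 16 + 2y = 0 gives y = 12 (since 2·12^3 − 16·12^2 = 1152).
min ATC = 1152/12 + 88 − 16·12 + 12^2 = $136. That is the break-even price.
For $24 ≤ P < $136 the firm produces at a loss; below $24 it shuts down.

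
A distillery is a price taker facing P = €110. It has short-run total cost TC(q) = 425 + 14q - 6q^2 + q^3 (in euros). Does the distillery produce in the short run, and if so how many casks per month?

From TC, MC = TC'(q) = 14 - 12q + 3q^2 and AVC = VC/q = 14 - 6q + q^2.
AVC is minimized where dAVC/dq = -6 + 2q = 0, at q = 3; min AVC = 14 - 6·3 + 3^2 = €5.
Because €110 ≥ €5, revenue can cover variable cost; the firm operates.
Set P = MC: 110 = 14 - 12q + 3q^2 → -96 - 12q + 3q^2 = 0. The roots are q = -4 and q = 8; the profit-maximizing output is on the rising part of MC, so q* = 8.
Check: AVC at q = 8 is €30 ≤ P, so revenue covers variable cost.
Profit = P·q − TC = 110·8 − 665 = €215.

Produce at q = 8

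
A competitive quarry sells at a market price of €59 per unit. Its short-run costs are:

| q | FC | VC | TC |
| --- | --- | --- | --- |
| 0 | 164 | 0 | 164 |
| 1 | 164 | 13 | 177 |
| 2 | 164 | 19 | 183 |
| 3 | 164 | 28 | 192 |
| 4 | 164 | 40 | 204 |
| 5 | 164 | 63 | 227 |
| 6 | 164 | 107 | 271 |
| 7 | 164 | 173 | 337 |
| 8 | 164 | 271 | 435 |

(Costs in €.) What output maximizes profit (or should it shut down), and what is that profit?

Compute π = P·q − TC at each output: q=0: -164; q=1: -118; q=2: -65; q=3: -15; q=4: 32; q=5: 68; q=6: 83; q=7: 76; q=8: 37.
Profit is maximized at q = 6. AVC there is 107/6 = €17.83 ≤ P, so producing beats shutting down (which would give -€164).

q = 6; profit = €83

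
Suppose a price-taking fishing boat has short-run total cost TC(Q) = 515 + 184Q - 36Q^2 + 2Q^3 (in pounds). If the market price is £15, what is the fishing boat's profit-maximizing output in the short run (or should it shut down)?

From TC, MC = TC'(Q) = 184 - 72Q + 6Q^2 and AVC = VC/Q = 184 - 36Q + 2Q^2.
AVC hits its minimum where MC = AVC, at Q = 9, giving min AVC = 184 - 36·9 + 2·9^2 = £22.
Since P = £15 < min AVC = £22, price fails to cover variable cost at any output.
Shutting down limits the loss to fixed cost, £515.

Shut down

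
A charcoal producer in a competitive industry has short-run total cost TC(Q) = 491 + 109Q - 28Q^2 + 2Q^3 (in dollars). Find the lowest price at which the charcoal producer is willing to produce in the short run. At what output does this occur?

$11 per unit, at Q = 7

Short-run supply begins at min AVC. From VC = 109Q - 28Q^2 + 2Q^3, AVC = 109 - 28Q + 2Q^2.
dAVC/dQ = -28 + 4Q = 0 gives Q = 7. min AVC = 109 - 28·7 + 2·7^2 = 11.
So the shutdown price is $11.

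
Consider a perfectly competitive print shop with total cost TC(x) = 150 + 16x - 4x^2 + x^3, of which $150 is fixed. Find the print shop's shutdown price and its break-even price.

Shutdown price = min AVC. AVC = 16 - 4x + x^2, with vertex at x = 2 and minimum $12.
ATC = 150/x + 16 - 4x + x^2. Setting dATC/dx = −150/x^2 − 4 + 2x = 0 gives x = 5 (since 2·5^3 − 4·5^2 = 150).
min ATC = 150/5 + 16 − 4·5 + 5^2 = $51. That is the break-even price.
Between these two prices the firm operates at a loss; above $51 it earns a profit.

Shutdown price = $12; break-even price = $51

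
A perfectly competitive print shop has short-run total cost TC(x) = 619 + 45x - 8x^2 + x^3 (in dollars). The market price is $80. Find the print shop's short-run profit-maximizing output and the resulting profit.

AVC = 45 - 8x + x^2 has its minimum $29 at x = 4; price $80 clears that bar, so the firm operates.
MC = 45 - 16x + 3x^2. Setting P = MC and taking the root on the rising branch gives x* = 7.
TR = 80·7 = 560. TC = 619 + 266 = 885. Profit = 560 − 885 = -$325.
Shutting down would mean losing the fixed cost of $619, so operating at a loss of $325 is better by $294.

Profit = -$325 at x = 7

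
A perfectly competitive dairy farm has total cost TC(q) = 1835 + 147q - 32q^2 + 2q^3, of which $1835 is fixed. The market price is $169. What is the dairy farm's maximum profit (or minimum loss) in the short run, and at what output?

AVC = 147 - 32q + 2q^2; min AVC = $19 at q = 8. Since P = $169 ≥ min AVC, the firm produces.
MC = 147 - 64q + 6q^2. Setting P = MC and taking the root on the rising branch gives q* = 11.
TR = 169·11 = 1859. TC = 1835 + 407 = 2242. Profit = 1859 − 2242 = -$383.
By producing, the firm covers all variable cost plus $1452 of fixed cost; shutting down would lose the full $1835.

Profit = -$383 at q = 11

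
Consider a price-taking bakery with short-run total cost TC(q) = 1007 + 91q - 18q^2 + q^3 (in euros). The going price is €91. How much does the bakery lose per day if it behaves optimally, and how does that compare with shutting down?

AVC = 91 - 18q + q^2; min AVC = €10 at q = 9. Since P = €91 ≥ min AVC, the firm produces.
MC = 91 - 36q + 3q^2. Setting P = MC and taking the root on the rising branch gives q* = 12.
TR = 91·12 = 1092. TC = 1007 + 228 = 1235. Profit = 1092 − 1235 = -€143.
That loss of €143 beats the €1007 the firm would lose by shutting down; producing recovers €864 of fixed cost.

Profit = -€143 at q = 12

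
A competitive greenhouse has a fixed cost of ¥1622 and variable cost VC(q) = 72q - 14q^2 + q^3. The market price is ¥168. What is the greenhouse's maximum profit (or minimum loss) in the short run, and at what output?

Profit = -¥182 at q = 12

AVC = 72 - 14q + q^2 has its minimum ¥23 at q = 7; price ¥168 clears that bar, so the firm operates.
MC = 72 - 28q + 3q^2. Setting P = MC and taking the root on the rising branch gives q* = 12.
TR = 168·12 = 2016. TC = 1622 + 576 = 2198. Profit = 2016 − 2198 = -¥182.
That loss of ¥182 beats the ¥1622 the firm would lose by shutting down; producing recovers ¥1440 of fixed cost.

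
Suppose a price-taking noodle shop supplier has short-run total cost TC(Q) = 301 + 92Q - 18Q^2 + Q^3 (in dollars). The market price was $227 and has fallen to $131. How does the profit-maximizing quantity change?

Output falls from 15 to 13

MC = 92 - 36Q + 3Q^2; the shutdown threshold is min AVC = $11 (at Q = 9).
With P = $227 above the shutdown price, P = MC gives Q = 15.
At P = $131 ≥ min AVC, set P = MC: Q = 13. The firm stays open but cuts output.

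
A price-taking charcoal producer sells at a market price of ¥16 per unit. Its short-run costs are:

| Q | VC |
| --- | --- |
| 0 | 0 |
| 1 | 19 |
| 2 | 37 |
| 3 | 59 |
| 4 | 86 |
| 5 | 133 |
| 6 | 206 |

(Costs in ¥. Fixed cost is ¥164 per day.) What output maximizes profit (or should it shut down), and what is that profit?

Q = 0 (shut down); profit = -¥164

Compute π = P·Q − TC at each output: Q=0: -164; Q=1: -167; Q=2: -169; Q=3: -175; Q=4: -186; Q=5: -217; Q=6: -274.
Profit is highest at Q = 0. Equivalently, the lowest AVC in the table is 37/2 ≈ ¥18.50 at Q = 2, and P = ¥16 falls below it — price never covers variable cost, so the firm shuts down and loses only its fixed cost.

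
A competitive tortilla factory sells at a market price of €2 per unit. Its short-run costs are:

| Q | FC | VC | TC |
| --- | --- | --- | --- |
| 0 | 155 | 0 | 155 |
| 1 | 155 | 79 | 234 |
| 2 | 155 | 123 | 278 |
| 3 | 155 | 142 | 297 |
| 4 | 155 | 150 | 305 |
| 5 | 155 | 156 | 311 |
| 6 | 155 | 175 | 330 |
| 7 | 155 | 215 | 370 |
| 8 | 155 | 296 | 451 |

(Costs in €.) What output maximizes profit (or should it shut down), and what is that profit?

Q = 0 (shut down); profit = -€155

Profit at each row (π = 2Q − TC): Q=0: -155; Q=1: -232; Q=2: -274; Q=3: -291; Q=4: -297; Q=5: -301; Q=6: -318; Q=7: -356; Q=8: -435.
Profit is highest at Q = 0. Equivalently, the lowest AVC in the table is 175/6 ≈ €29.17 at Q = 6, and P = €2 falls below it — price never covers variable cost, so the firm shuts down and loses only its fixed cost.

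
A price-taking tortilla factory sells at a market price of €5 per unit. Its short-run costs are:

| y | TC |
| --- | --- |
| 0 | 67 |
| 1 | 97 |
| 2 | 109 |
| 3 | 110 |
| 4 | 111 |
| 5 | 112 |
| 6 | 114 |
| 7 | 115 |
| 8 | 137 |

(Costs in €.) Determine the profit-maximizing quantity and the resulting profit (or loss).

y = 0 (shut down); profit = -€67

Compute π = P·y − TC at each output: y=0: -67; y=1: -92; y=2: -99; y=3: -95; y=4: -91; y=5: -87; y=6: -84; y=7: -80; y=8: -97.
Profit is highest at y = 0. Equivalently, the lowest AVC in the table is 48/7 ≈ €6.86 at y = 7, and P = €5 falls below it — price never covers variable cost, so the firm shuts down and loses only its fixed cost.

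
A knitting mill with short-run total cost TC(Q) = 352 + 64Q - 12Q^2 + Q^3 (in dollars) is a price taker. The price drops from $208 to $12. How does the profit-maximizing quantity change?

MC = 64 - 24Q + 3Q^2; the shutdown threshold is min AVC = $28 (at Q = 6).
With P = $208 above the shutdown price, P = MC gives Q = 12.
At P = $12 < min AVC = $28, price no longer covers variable cost at any output, so the firm shuts down: Q = 0.

Output falls from 12 to 0 (the firm shuts down)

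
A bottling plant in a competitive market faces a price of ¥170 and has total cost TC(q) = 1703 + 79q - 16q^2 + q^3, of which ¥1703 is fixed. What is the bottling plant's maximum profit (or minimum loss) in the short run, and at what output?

AVC = 79 - 16q + q^2 has its minimum ¥15 at q = 8; price ¥170 clears that bar, so the firm operates.
With MC = 79 - 32q + 3q^2, P = MC on the upward-sloping part at q* = 13.
TR = 170·13 = 2210. TC = 1703 + 520 = 2223. Profit = 2210 − 2223 = -¥13.
That loss of ¥13 beats the ¥1703 the firm would lose by shutting down; producing recovers ¥1690 of fixed cost.

Profit = -¥13 at q = 13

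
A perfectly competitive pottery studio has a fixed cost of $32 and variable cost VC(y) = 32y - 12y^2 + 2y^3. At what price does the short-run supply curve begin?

$14 per unit

The firm shuts down when price falls below the minimum of average variable cost. AVC = VC/y = 32 - 12y + 2y^2.
At the minimum of AVC, MC = AVC. MC = 32 - 24y + 6y^2; setting MC = AVC gives 4y^2 - 12y = 0, so y = 3. min AVC = 14.
So the shutdown price is $14.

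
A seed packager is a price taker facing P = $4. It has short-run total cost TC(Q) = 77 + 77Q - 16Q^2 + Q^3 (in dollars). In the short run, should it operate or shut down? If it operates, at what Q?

Strip out fixed cost: VC = 77Q - 16Q^2 + Q^3. Then AVC = 77 - 16Q + Q^2 and MC = 77 - 32Q + 3Q^2.
AVC is minimized where dAVC/dQ = -16 + 2Q = 0, at Q = 8; min AVC = 77 - 16·8 + 8^2 = $13.
With P < min AVC ($4 < $13), every unit sold adds to the loss.
Shutting down limits the loss to fixed cost, $77.

Shut down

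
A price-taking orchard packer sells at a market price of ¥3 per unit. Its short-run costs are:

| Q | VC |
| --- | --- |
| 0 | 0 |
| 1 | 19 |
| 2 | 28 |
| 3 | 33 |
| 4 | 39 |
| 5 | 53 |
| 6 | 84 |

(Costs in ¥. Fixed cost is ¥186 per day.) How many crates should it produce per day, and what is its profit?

Q = 0 (shut down); profit = -¥186

Profit at each row (π = 3Q − TC): Q=0: -186; Q=1: -202; Q=2: -208; Q=3: -210; Q=4: -213; Q=5: -224; Q=6: -252.
Profit is highest at Q = 0. Equivalently, the lowest AVC in the table is 39/4 ≈ ¥9.75 at Q = 4, and P = ¥3 falls below it — price never covers variable cost, so the firm shuts down and loses only its fixed cost.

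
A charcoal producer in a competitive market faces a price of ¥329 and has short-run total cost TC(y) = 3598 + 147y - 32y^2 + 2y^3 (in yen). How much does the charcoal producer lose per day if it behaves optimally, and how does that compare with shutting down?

AVC = 147 - 32y + 2y^2; min AVC = ¥19 at y = 8. Since P = ¥329 ≥ min AVC, the firm produces.
With MC = 147 - 64y + 6y^2, P = MC on the upward-sloping part at y* = 13.
TR = 329·13 = 4277. TC = 3598 + 897 = 4495. Profit = 4277 − 4495 = -¥218.
That loss of ¥218 beats the ¥3598 the firm would lose by shutting down; producing recovers ¥3380 of fixed cost.

Profit = -¥218 at y = 13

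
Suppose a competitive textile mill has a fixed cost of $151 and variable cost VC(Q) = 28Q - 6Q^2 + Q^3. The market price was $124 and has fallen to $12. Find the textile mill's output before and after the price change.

MC = 28 - 12Q + 3Q^2; the shutdown threshold is min AVC = $19 (at Q = 3).
With P = $124 above the shutdown price, P = MC gives Q = 8.
At P = $12 < min AVC = $19, price no longer covers variable cost at any output, so the firm shuts down: Q = 0.

Output falls from 8 to 0 (the firm shuts down)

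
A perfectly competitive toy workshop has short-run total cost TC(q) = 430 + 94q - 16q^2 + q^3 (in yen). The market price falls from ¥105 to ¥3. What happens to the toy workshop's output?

Output falls from 11 to 0 (the firm shuts down)

AVC = 94 - 16q + q^2, minimized at q = 8 where min AVC = ¥30. MC = 94 - 32q + 3q^2.
At P = ¥105 ≥ min AVC, set P = MC on the rising branch: q = 11.
At P = ¥3 < min AVC = ¥30, price no longer covers variable cost at any output, so the firm shuts down: q = 0.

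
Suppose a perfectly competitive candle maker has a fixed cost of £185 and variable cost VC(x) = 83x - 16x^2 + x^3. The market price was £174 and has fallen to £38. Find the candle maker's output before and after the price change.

AVC = 83 - 16x + x^2, minimized at x = 8 where min AVC = £19. MC = 83 - 32x + 3x^2.
With P = £174 above the shutdown price, P = MC gives x = 13.
At P = £38 ≥ min AVC, set P = MC: x = 9. The firm stays open but cuts output.

Output falls from 13 to 9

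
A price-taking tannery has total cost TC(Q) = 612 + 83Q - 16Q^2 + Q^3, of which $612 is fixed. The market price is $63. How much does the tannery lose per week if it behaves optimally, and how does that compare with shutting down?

AVC = 83 - 16Q + Q^2; min AVC = $19 at Q = 8. Since P = $63 ≥ min AVC, the firm produces.
MC = 83 - 32Q + 3Q^2. Setting P = MC and taking the root on the rising branch gives Q* = 10.
TR = 63·10 = 630. TC = 612 + 230 = 842. Profit = 630 − 842 = -$212.
Shutting down would mean losing the fixed cost of $612, so operating at a loss of $212 is better by $400.

Profit = -$212 at Q = 10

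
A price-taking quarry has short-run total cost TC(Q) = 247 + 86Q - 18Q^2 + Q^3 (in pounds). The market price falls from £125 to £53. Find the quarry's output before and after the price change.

Output falls from 13 to 11

AVC = 86 - 18Q + Q^2, minimized at Q = 9 where min AVC = £5. MC = 86 - 36Q + 3Q^2.
With P = £125 above the shutdown price, P = MC gives Q = 13.
At P = £53 ≥ min AVC, set P = MC: Q = 11. The firm stays open but cuts output.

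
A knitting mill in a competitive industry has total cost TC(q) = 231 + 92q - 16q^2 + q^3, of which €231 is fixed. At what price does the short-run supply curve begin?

The firm shuts down when price falls below the minimum of average variable cost. AVC = VC/q = 92 - 16q + q^2.
dAVC/dq = -16 + 2q = 0 gives q = 8. min AVC = 92 - 16·8 + 8^2 = 28.
So the shutdown price is €28.

€28 per unit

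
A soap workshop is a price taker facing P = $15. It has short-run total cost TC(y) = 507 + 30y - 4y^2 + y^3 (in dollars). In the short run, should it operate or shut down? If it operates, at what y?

Variable cost is VC = 30y - 4y^2 + y^3, so AVC = VC/y = 30 - 4y + y^2 and MC = dTC/dy = 30 - 8y + 3y^2.
The AVC parabola has its vertex at y = 4/2 = 2, where AVC = 30 - 4·2 + 2^2 = $26.
Since P = $15 < min AVC = $26, price fails to cover variable cost at any output.
Shutting down limits the loss to fixed cost, $507.

Shut down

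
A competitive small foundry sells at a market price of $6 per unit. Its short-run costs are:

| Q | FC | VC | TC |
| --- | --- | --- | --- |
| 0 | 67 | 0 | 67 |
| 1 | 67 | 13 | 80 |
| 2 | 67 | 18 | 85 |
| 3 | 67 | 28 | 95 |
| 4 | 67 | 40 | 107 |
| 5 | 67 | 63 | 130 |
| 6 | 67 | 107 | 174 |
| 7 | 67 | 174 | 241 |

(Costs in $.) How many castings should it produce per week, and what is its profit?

Q = 0 (shut down); profit = -$67

Compute π = P·Q − TC at each output: Q=0: -67; Q=1: -74; Q=2: -73; Q=3: -77; Q=4: -83; Q=5: -100; Q=6: -138; Q=7: -199.
Profit is highest at Q = 0. Equivalently, the lowest AVC in the table is 18/2 ≈ $9 at Q = 2, and P = $6 falls below it — price never covers variable cost, so the firm shuts down and loses only its fixed cost.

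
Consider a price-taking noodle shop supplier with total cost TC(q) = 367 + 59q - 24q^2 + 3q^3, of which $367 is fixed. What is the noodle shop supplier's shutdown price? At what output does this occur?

$11 per unit, at q = 4

Short-run supply begins at min AVC. From VC = 59q - 24q^2 + 3q^3, AVC = 59 - 24q + 3q^2.
At the minimum of AVC, MC = AVC. MC = 59 - 48q + 9q^2; setting MC = AVC gives 6q^2 - 24q = 0, so q = 4. min AVC = 11.
So the shutdown price is $11.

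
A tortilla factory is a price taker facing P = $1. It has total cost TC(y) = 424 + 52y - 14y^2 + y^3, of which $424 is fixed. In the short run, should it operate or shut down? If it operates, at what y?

Strip out fixed cost: VC = 52y - 14y^2 + y^3. Then AVC = 52 - 14y + y^2 and MC = 52 - 28y + 3y^2.
The AVC parabola has its vertex at y = 14/2 = 7, where AVC = 52 - 14·7 + 7^2 = $3.
With P < min AVC ($1 < $3), every unit sold adds to the loss.
Best response: produce nothing and absorb the $424 fixed cost.

Shut down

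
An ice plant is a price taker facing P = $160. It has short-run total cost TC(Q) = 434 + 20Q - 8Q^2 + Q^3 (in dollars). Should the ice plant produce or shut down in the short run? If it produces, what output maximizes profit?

Produce at Q = 10

Strip out fixed cost: VC = 20Q - 8Q^2 + Q^3. Then AVC = 20 - 8Q + Q^2 and MC = 20 - 16Q + 3Q^2.
AVC is minimized where dAVC/dQ = -8 + 2Q = 0, at Q = 4; min AVC = 20 - 8·4 + 4^2 = $4.
Because $160 ≥ $4, revenue can cover variable cost; the firm operates.
P = MC gives -140 - 16Q + 3Q^2 = 0, with roots -14/3 and 10. Take the larger (rising MC): Q* = 10.
Check: AVC at Q = 10 is $40 ≤ P, so revenue covers variable cost.
Profit = P·Q − TC = 160·10 − 834 = $766.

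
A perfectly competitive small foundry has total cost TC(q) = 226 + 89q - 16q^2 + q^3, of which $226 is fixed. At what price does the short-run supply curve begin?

$25 per unit

Short-run supply begins at min AVC. From VC = 89q - 16q^2 + q^3, AVC = 89 - 16q + q^2.
dAVC/dq = -16 + 2q = 0 gives q = 8. min AVC = 89 - 16·8 + 8^2 = 25.
For P < $25 the firm produces nothing.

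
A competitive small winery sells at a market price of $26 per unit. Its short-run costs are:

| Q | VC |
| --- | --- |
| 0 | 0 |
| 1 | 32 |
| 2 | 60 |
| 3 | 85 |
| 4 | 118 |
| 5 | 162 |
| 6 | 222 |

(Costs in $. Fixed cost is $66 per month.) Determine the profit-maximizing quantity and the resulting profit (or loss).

Profit at each row (π = 26Q − TC): Q=0: -66; Q=1: -72; Q=2: -74; Q=3: -73; Q=4: -80; Q=5: -98; Q=6: -132.
Profit is highest at Q = 0. Equivalently, the lowest AVC in the table is 85/3 ≈ $28.33 at Q = 3, and P = $26 falls below it — price never covers variable cost, so the firm shuts down and loses only its fixed cost.

Q = 0 (shut down); profit = -$66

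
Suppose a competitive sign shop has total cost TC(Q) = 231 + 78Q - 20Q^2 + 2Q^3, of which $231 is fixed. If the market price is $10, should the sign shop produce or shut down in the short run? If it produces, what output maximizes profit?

Variable cost is VC = 78Q - 20Q^2 + 2Q^3, so AVC = VC/Q = 78 - 20Q + 2Q^2 and MC = dTC/dQ = 78 - 40Q + 6Q^2.
AVC is minimized where dAVC/dQ = -20 + 4Q = 0, at Q = 5; min AVC = 78 - 20·5 + 2·5^2 = $28.
With P < min AVC ($10 < $28), every unit sold adds to the loss.
The firm minimizes its loss by shutting down and losing only its fixed cost of $231.

Shut down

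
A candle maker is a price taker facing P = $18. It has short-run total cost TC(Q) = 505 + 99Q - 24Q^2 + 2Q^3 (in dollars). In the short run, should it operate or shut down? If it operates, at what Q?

From TC, MC = TC'(Q) = 99 - 48Q + 6Q^2 and AVC = VC/Q = 99 - 24Q + 2Q^2.
The AVC parabola has its vertex at Q = 24/4 = 6, where AVC = 99 - 24·6 + 2·6^2 = $27.
With P < min AVC ($18 < $27), every unit sold adds to the loss.
Best response: produce nothing and absorb the $505 fixed cost.

Shut down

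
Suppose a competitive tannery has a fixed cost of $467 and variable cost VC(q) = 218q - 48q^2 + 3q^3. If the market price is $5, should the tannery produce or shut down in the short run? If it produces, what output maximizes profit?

Shut down

Variable cost is VC = 218q - 48q^2 + 3q^3, so AVC = VC/q = 218 - 48q + 3q^2 and MC = dTC/dq = 218 - 96q + 9q^2.
AVC hits its minimum where MC = AVC, at q = 8, giving min AVC = 218 - 48·8 + 3·8^2 = $26.
P = $5 lies below min AVC = $26; no output level covers variable cost.
Shutting down limits the loss to fixed cost, $467.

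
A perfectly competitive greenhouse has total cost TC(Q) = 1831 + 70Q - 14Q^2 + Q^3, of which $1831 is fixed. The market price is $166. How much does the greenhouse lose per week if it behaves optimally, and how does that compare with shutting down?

Profit = -$391 at Q = 12

AVC = 70 - 14Q + Q^2 has its minimum $21 at Q = 7; price $166 clears that bar, so the firm operates.
With MC = 70 - 28Q + 3Q^2, P = MC on the upward-sloping part at Q* = 12.
TR = 166·12 = 1992. TC = 1831 + 552 = 2383. Profit = 1992 − 2383 = -$391.
That loss of $391 beats the $1831 the firm would lose by shutting down; producing recovers $1440 of fixed cost.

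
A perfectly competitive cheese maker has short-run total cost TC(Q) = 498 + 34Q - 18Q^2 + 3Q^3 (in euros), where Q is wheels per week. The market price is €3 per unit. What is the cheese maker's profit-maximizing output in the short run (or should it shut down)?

Strip out fixed cost: VC = 34Q - 18Q^2 + 3Q^3. Then AVC = 34 - 18Q + 3Q^2 and MC = 34 - 36Q + 9Q^2.
The AVC parabola has its vertex at Q = 18/6 = 3, where AVC = 34 - 18·3 + 3·3^2 = €7.
Since P = €3 < min AVC = €7, price fails to cover variable cost at any output.
The firm minimizes its loss by shutting down and losing only its fixed cost of €498.

Shut down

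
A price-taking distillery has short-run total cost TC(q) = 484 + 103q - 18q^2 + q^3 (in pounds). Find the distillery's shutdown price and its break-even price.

AVC = 103 - 18q + q^2; minimized at q = 9, giving min AVC = £22. That is the shutdown price.
ATC = 484/q + 103 - 18q + q^2. Setting dATC/dq = −484/q^2 − 18 + 2q = 0 gives q = 11 (since 2·11^3 − 18·11^2 = 484).
min ATC = 484/11 + 103 − 18·11 + 11^2 = £70. That is the break-even price.
Between these two prices the firm operates at a loss; above £70 it earns a profit.

Shutdown price = £22; break-even price = £70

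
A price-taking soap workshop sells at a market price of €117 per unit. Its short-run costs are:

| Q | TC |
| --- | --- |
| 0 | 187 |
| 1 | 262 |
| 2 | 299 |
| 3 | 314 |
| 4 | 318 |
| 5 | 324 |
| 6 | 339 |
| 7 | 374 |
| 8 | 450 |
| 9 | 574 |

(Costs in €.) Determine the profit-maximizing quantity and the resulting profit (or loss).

Q = 8; profit = €486

Tabulate TR − TC: Q=0: -187; Q=1: -145; Q=2: -65; Q=3: 37; Q=4: 150; Q=5: 261; Q=6: 363; Q=7: 445; Q=8: 486; Q=9: 479.
Profit is maximized at Q = 8. AVC there is 263/8 = €32.88 ≤ P, so producing beats shutting down (which would give -€187).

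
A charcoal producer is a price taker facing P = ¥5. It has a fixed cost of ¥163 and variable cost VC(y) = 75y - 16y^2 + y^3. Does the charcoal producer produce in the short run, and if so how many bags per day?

Shut down

Variable cost is VC = 75y - 16y^2 + y^3, so AVC = VC/y = 75 - 16y + y^2 and MC = dTC/dy = 75 - 32y + 3y^2.
The AVC parabola has its vertex at y = 16/2 = 8, where AVC = 75 - 16·8 + 8^2 = ¥11.
P = ¥5 lies below min AVC = ¥11; no output level covers variable cost.
Best response: produce nothing and absorb the ¥163 fixed cost.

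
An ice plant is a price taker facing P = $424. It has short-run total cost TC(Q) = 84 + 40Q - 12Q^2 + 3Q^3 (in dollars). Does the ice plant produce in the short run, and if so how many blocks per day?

From TC, MC = TC'(Q) = 40 - 24Q + 9Q^2 and AVC = VC/Q = 40 - 12Q + 3Q^2.
AVC hits its minimum where MC = AVC, at Q = 2, giving min AVC = 40 - 12·2 + 3·2^2 = $28.
P = $424 exceeds min AVC = $28, so the firm stays open.
Solving P = MC: -384 - 24Q + 9Q^2 = 0 ⇒ Q = -16/3 or 8. On the upward-sloping branch, Q* = 8.
Check: AVC at Q = 8 is $136 ≤ P, so revenue covers variable cost.
Profit = P·Q − TC = 424·8 − 1172 = $2220.

Produce at Q = 8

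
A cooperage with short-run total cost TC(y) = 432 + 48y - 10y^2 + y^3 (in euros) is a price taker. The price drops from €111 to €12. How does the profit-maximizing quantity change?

MC = 48 - 20y + 3y^2; the shutdown threshold is min AVC = €23 (at y = 5).
With P = €111 above the shutdown price, P = MC gives y = 9.
At P = €12 < min AVC = €23, price no longer covers variable cost at any output, so the firm shuts down: y = 0.

Output falls from 9 to 0 (the firm shuts down)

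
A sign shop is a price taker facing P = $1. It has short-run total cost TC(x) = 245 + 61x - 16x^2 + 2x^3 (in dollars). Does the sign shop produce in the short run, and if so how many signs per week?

Shut down

From TC, MC = TC'(x) = 61 - 32x + 6x^2 and AVC = VC/x = 61 - 16x + 2x^2.
The AVC parabola has its vertex at x = 16/4 = 4, where AVC = 61 - 16·4 + 2·4^2 = $29.
Since P = $1 < min AVC = $29, price fails to cover variable cost at any output.
Shutting down limits the loss to fixed cost, $245.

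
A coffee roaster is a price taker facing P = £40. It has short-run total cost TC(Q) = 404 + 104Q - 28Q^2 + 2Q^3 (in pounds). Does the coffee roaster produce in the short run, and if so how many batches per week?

Produce at Q = 8

Strip out fixed cost: VC = 104Q - 28Q^2 + 2Q^3. Then AVC = 104 - 28Q + 2Q^2 and MC = 104 - 56Q + 6Q^2.
AVC hits its minimum where MC = AVC, at Q = 7, giving min AVC = 104 - 28·7 + 2·7^2 = £6.
P = £40 exceeds min AVC = £6, so the firm stays open.
Solving P = MC: 64 - 56Q + 6Q^2 = 0 ⇒ Q = 4/3 or 8. On the upward-sloping branch, Q* = 8.
Check: AVC at Q = 8 is £8 ≤ P, so revenue covers variable cost.
Profit = P·Q − TC = 40·8 − 468 = -£148, a loss, but smaller than the £404 fixed cost the firm would lose by shutting down.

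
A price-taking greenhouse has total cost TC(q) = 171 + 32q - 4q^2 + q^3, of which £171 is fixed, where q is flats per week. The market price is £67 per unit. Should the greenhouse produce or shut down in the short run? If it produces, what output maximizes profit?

Strip out fixed cost: VC = 32q - 4q^2 + q^3. Then AVC = 32 - 4q + q^2 and MC = 32 - 8q + 3q^2.
AVC is minimized where dAVC/dq = -4 + 2q = 0, at q = 2; min AVC = 32 - 4·2 + 2^2 = £28.
Because £67 ≥ £28, revenue can cover variable cost; the firm operates.
Solving P = MC: -35 - 8q + 3q^2 = 0 ⇒ q = -7/3 or 5. On the upward-sloping branch, q* = 5.
Check: AVC at q = 5 is £37 ≤ P, so revenue covers variable cost.
Profit = P·q − TC = 67·5 − 356 = -£21, a loss, but smaller than the £171 fixed cost the firm would lose by shutting down.

Produce at q = 5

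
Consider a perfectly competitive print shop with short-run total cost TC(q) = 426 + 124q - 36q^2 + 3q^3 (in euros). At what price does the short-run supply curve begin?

The firm shuts down when price falls below the minimum of average variable cost. AVC = VC/q = 124 - 36q + 3q^2.
At the minimum of AVC, MC = AVC. MC = 124 - 72q + 9q^2; setting MC = AVC gives 6q^2 - 36q = 0, so q = 6. min AVC = 16.
So the shutdown price is €16.

€16 per unit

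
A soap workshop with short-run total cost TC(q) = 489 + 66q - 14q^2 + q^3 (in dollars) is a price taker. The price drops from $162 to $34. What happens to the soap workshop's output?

MC = 66 - 28q + 3q^2; the shutdown threshold is min AVC = $17 (at q = 7).
At P = $162 ≥ min AVC, set P = MC on the rising branch: q = 12.
At P = $34 ≥ min AVC, set P = MC: q = 8. The firm stays open but cuts output.

Output falls from 12 to 8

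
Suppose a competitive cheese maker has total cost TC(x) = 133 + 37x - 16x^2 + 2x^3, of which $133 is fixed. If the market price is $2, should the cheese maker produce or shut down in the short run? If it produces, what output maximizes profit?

From TC, MC = TC'(x) = 37 - 32x + 6x^2 and AVC = VC/x = 37 - 16x + 2x^2.
The AVC parabola has its vertex at x = 16/4 = 4, where AVC = 37 - 16·4 + 2·4^2 = $5.
P = $2 lies below min AVC = $5; no output level covers variable cost.
The firm minimizes its loss by shutting down and losing only its fixed cost of $133.

Shut down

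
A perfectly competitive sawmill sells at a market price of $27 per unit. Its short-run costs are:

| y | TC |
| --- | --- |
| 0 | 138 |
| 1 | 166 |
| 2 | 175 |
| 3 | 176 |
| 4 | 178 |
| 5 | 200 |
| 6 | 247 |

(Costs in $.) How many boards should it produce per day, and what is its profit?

y = 5; profit = -$65

Compute π = P·y − TC at each output: y=0: -138; y=1: -139; y=2: -121; y=3: -95; y=4: -70; y=5: -65; y=6: -85.
Profit is maximized at y = 5. AVC there is 62/5 = $12.40 ≤ P, so producing beats shutting down (which would give -$138).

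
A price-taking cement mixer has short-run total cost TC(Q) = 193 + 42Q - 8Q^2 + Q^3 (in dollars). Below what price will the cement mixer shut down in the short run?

$26 per unit

The firm shuts down when price falls below the minimum of average variable cost. AVC = VC/Q = 42 - 8Q + Q^2.
dAVC/dQ = -8 + 2Q = 0 gives Q = 4. min AVC = 42 - 8·4 + 4^2 = 26.
The firm shuts down for any P below $26.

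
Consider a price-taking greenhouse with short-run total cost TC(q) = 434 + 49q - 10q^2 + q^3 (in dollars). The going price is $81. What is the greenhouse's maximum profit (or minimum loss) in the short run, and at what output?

AVC = 49 - 10q + q^2; min AVC = $24 at q = 5. Since P = $81 ≥ min AVC, the firm produces.
MC = 49 - 20q + 3q^2. Setting P = MC and taking the root on the rising branch gives q* = 8.
TR = 81·8 = 648. TC = 434 + 264 = 698. Profit = 648 − 698 = -$50.
Shutting down would mean losing the fixed cost of $434, so operating at a loss of $50 is better by $384.

Profit = -$50 at q = 8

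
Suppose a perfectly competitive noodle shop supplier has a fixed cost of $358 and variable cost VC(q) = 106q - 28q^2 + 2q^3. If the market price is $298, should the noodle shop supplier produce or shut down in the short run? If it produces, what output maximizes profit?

Produce at q = 12

Variable cost is VC = 106q - 28q^2 + 2q^3, so AVC = VC/q = 106 - 28q + 2q^2 and MC = dTC/dq = 106 - 56q + 6q^2.
AVC hits its minimum where MC = AVC, at q = 7, giving min AVC = 106 - 28·7 + 2·7^2 = $8.
P = $298 exceeds min AVC = $8, so the firm stays open.
Set P = MC: 298 = 106 - 56q + 6q^2 → -192 - 56q + 6q^2 = 0. The roots are q = -8/3 and q = 12; the profit-maximizing output is on the rising part of MC, so q* = 12.
Check: AVC at q = 12 is $58 ≤ P, so revenue covers variable cost.
Profit = P·q − TC = 298·12 − 1054 = $2522.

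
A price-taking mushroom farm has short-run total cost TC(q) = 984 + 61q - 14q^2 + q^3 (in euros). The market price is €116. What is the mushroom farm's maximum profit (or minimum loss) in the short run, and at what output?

Profit = -€16 at q = 11

AVC = 61 - 14q + q^2 has its minimum €12 at q = 7; price €116 clears that bar, so the firm operates.
MC = 61 - 28q + 3q^2. Setting P = MC and taking the root on the rising branch gives q* = 11.
TR = 116·11 = 1276. TC = 984 + 308 = 1292. Profit = 1276 − 1292 = -€16.
Shutting down would mean losing the fixed cost of €984, so operating at a loss of €16 is better by €968.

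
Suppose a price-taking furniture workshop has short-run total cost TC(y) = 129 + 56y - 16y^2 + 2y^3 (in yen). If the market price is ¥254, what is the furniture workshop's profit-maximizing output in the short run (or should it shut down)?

From TC, MC = TC'(y) = 56 - 32y + 6y^2 and AVC = VC/y = 56 - 16y + 2y^2.
The AVC parabola has its vertex at y = 16/4 = 4, where AVC = 56 - 16·4 + 2·4^2 = ¥24.
P = ¥254 exceeds min AVC = ¥24, so the firm stays open.
Set P = MC: 254 = 56 - 32y + 6y^2 → -198 - 32y + 6y^2 = 0. The roots are y = -11/3 and y = 9; the profit-maximizing output is on the rising part of MC, so y* = 9.
Check: AVC at y = 9 is ¥74 ≤ P, so revenue covers variable cost.
Profit = P·y − TC = 254·9 − 795 = ¥1491.

Produce at y = 9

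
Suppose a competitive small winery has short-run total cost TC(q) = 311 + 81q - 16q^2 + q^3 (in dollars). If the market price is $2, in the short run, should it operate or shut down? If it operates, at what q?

Variable cost is VC = 81q - 16q^2 + q^3, so AVC = VC/q = 81 - 16q + q^2 and MC = dTC/dq = 81 - 32q + 3q^2.
AVC is minimized where dAVC/dq = -16 + 2q = 0, at q = 8; min AVC = 81 - 16·8 + 8^2 = $17.
With P < min AVC ($2 < $17), every unit sold adds to the loss.
Best response: produce nothing and absorb the $311 fixed cost.

Shut down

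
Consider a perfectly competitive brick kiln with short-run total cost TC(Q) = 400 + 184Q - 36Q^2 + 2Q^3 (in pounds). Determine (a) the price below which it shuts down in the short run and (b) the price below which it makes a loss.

AVC = 184 - 36Q + 2Q^2; minimized at Q = 9, giving min AVC = £22. That is the shutdown price.
ATC = 400/Q + 184 - 36Q + 2Q^2. Setting dATC/dQ = −400/Q^2 − 36 + 4Q = 0 gives Q = 10 (since 4·10^3 − 36·10^2 = 400).
min ATC = 400/10 + 184 − 36·10 + 2·10^2 = £64. That is the break-even price.
For £22 ≤ P < £64 the firm produces at a loss; below £22 it shuts down.

Shutdown price = £22; break-even price = £64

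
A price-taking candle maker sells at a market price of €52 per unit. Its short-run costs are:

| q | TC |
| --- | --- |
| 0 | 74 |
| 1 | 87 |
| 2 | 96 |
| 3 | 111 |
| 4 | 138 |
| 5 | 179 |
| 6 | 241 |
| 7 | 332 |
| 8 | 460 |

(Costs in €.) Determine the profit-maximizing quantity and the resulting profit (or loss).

Tabulate TR − TC: q=0: -74; q=1: -35; q=2: 8; q=3: 45; q=4: 70; q=5: 81; q=6: 71; q=7: 32; q=8: -44.
Profit is maximized at q = 5. AVC there is 105/5 = €21 ≤ P, so producing beats shutting down (which would give -€74).

q = 5; profit = €81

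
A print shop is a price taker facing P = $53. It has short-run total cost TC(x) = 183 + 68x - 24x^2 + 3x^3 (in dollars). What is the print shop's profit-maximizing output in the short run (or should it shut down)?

Strip out fixed cost: VC = 68x - 24x^2 + 3x^3. Then AVC = 68 - 24x + 3x^2 and MC = 68 - 48x + 9x^2.
AVC hits its minimum where MC = AVC, at x = 4, giving min AVC = 68 - 24·4 + 3·4^2 = $20.
Since P = $53 ≥ min AVC = $20, price covers variable cost and the firm should produce.
Set P = MC: 53 = 68 - 48x + 9x^2 → 15 - 48x + 9x^2 = 0. The roots are x = 1/3 and x = 5; the profit-maximizing output is on the rising part of MC, so x* = 5.
Check: AVC at x = 5 is $23 ≤ P, so revenue covers variable cost.
Profit = P·x − TC = 53·5 − 298 = -$33, a loss, but smaller than the $183 fixed cost the firm would lose by shutting down.

Produce at x = 5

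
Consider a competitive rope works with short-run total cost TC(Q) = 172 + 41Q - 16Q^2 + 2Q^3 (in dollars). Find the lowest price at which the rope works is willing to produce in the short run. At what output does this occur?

The shutdown price is the minimum of AVC. VC = 41Q - 16Q^2 + 2Q^3, so AVC = 41 - 16Q + 2Q^2.
At the minimum of AVC, MC = AVC. MC = 41 - 32Q + 6Q^2; setting MC = AVC gives 4Q^2 - 16Q = 0, so Q = 4. min AVC = 9.
For P < $9 the firm produces nothing.

$9 per unit, at Q = 4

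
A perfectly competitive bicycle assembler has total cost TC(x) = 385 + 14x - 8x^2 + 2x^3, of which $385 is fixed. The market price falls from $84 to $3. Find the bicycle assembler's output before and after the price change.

Output falls from 5 to 0 (the firm shuts down)

MC = 14 - 16x + 6x^2; the shutdown threshold is min AVC = $6 (at x = 2).
At P = $84 ≥ min AVC, set P = MC on the rising branch: x = 5.
At P = $3 < min AVC = $6, price no longer covers variable cost at any output, so the firm shuts down: x = 0.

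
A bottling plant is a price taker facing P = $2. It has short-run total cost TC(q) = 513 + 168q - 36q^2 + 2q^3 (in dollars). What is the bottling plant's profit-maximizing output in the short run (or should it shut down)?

Shut down

From TC, MC = TC'(q) = 168 - 72q + 6q^2 and AVC = VC/q = 168 - 36q + 2q^2.
AVC is minimized where dAVC/dq = -36 + 4q = 0, at q = 9; min AVC = 168 - 36·9 + 2·9^2 = $6.
With P < min AVC ($2 < $6), every unit sold adds to the loss.
The firm minimizes its loss by shutting down and losing only its fixed cost of $513.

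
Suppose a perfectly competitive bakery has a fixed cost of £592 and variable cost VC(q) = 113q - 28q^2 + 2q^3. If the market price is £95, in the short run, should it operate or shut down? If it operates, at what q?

Variable cost is VC = 113q - 28q^2 + 2q^3, so AVC = VC/q = 113 - 28q + 2q^2 and MC = dTC/dq = 113 - 56q + 6q^2.
AVC hits its minimum where MC = AVC, at q = 7, giving min AVC = 113 - 28·7 + 2·7^2 = £15.
Since P = £95 ≥ min AVC = £15, price covers variable cost and the firm should produce.
Solving P = MC: 18 - 56q + 6q^2 = 0 ⇒ q = 1/3 or 9. On the upward-sloping branch, q* = 9.
Check: AVC at q = 9 is £23 ≤ P, so revenue covers variable cost.
Profit = P·q − TC = 95·9 − 799 = £56.

Produce at q = 9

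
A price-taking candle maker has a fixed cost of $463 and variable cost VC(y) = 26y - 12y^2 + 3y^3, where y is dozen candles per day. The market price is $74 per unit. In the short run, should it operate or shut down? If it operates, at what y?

Produce at y = 4

From TC, MC = TC'(y) = 26 - 24y + 9y^2 and AVC = VC/y = 26 - 12y + 3y^2.
AVC is minimized where dAVC/dy = -12 + 6y = 0, at y = 2; min AVC = 26 - 12·2 + 3·2^2 = $14.
Because $74 ≥ $14, revenue can cover variable cost; the firm operates.
Solving P = MC: -48 - 24y + 9y^2 = 0 ⇒ y = -4/3 or 4. On the upward-sloping branch, y* = 4.
Check: AVC at y = 4 is $26 ≤ P, so revenue covers variable cost.
Profit = P·y − TC = 74·4 − 567 = -$271, a loss, but smaller than the $463 fixed cost the firm would lose by shutting down.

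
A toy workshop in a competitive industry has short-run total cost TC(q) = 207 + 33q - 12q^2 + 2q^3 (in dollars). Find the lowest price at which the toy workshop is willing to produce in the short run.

$15 per unit

The shutdown price is the minimum of AVC. VC = 33q - 12q^2 + 2q^3, so AVC = 33 - 12q + 2q^2.
dAVC/dq = -12 + 4q = 0 gives q = 3. min AVC = 33 - 12·3 + 2·3^2 = 15.
So the shutdown price is $15.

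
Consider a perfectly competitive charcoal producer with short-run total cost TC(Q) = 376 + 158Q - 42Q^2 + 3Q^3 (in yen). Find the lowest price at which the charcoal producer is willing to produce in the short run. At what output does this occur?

¥11 per unit, at Q = 7

Short-run supply begins at min AVC. From VC = 158Q - 42Q^2 + 3Q^3, AVC = 158 - 42Q + 3Q^2.
dAVC/dQ = -42 + 6Q = 0 gives Q = 7. min AVC = 158 - 42·7 + 3·7^2 = 11.
So the shutdown price is ¥11.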